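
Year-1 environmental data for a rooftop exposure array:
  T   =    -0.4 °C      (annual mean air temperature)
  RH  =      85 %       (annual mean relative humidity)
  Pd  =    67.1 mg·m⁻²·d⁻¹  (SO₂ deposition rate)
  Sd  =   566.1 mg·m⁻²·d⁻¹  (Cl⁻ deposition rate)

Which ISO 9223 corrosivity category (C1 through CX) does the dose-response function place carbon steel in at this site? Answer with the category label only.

carbon steel: T≤10 °C ⇒ hinge +0.150·(-0.4−10) = -1.5600
  SO₂ term: 1.77·67.1^0.52·exp(0.02·85-1.5600) = 18.14
  Sd branch = 0.102·Sd^0.62·e^(0.033·RH+0.04·T) = 84.46 μm/a
  r_corr = 18.14 + 84.46 = 102.6 μm/a
ISO 9223 Table 2 (carbon steel): 80 < 103 ≤ 200 μm/a ⇒ C5

C5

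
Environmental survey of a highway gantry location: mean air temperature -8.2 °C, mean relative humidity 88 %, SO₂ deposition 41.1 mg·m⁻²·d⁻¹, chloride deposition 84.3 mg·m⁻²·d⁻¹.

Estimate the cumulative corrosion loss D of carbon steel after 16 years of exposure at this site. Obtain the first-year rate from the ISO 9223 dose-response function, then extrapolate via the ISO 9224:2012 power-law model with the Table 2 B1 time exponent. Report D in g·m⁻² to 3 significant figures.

carbon steel: T≤10 °C ⇒ hinge +0.150·(-8.2−10) = -2.7300
  sulphur-dioxide contribution → 4.633 μm/a
  chloride contribution → 20.96 μm/a
  total first-year rate 25.59 μm/a
ISO 9224: D(t) = r_corr · t^b with b = 0.523 (carbon steel, B1)
  D(16) = 25.59 × 16^0.523 = 25.59 × 4.263 = 109.1 μm
  Mass loss = 109.1 μm × 7.85 g/cm³ = 856.5 g·m⁻²

D(16) = 856 g·m⁻²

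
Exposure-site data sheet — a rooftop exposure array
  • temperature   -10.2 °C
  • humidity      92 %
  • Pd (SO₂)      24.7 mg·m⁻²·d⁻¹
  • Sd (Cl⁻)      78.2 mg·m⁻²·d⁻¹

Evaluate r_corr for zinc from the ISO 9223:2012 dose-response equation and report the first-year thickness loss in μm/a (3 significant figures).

r_corr = 1.87 μm/a

zinc: temperature factor f = +0.038·(-20.2) = -0.7676
  sulphur-dioxide contribution → 1.69 μm/a
  chloride contribution → 0.1842 μm/a
  ⇒ r_corr(zinc) = 1.874 μm/a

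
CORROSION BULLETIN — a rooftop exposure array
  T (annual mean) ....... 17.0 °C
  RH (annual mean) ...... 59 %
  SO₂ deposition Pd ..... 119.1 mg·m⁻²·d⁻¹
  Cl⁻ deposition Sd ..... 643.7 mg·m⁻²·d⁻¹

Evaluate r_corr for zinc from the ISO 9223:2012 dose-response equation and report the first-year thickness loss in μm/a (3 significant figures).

r_corr = 5.72 μm/a

zinc: f(T) = -0.071·(T−10) [T>10 °C] = -0.4970
  SO₂ term: 0.0129·119.1^0.44·exp(0.046·59-0.4970) = 0.9701
  Cl⁻ term: 0.0175·643.7^0.57·exp(0.008·59+0.085·17.0) = 4.748
  sum: 0.9701 + 4.748 → r_corr = 5.718 μm/a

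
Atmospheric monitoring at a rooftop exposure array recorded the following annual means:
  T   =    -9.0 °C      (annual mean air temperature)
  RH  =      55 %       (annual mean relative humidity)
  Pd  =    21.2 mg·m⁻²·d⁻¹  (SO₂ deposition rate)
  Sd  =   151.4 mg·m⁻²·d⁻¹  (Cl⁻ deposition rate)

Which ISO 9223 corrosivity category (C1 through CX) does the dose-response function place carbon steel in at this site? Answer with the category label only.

C2

carbon steel: f(T) = +0.150·(T−10) [T≤10 °C] = -2.8500
  SO₂ term: 1.77·21.2^0.52·exp(0.02·55-2.8500) = 1.505
  Sd branch = 0.102·Sd^0.62·e^(0.033·RH+0.04·T) = 9.821 μm/a
  sum: 1.505 + 9.821 → r_corr = 11.33 μm/a
11.3 μm/a falls in (1.3, 25] for carbon steel → category C2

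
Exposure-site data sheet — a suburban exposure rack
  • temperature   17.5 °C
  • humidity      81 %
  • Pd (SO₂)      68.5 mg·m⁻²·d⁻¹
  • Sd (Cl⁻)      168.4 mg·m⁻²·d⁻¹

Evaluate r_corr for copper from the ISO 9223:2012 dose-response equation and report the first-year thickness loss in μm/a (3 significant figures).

r_corr = 2.82 μm/a

copper: T>10 °C ⇒ hinge -0.080·(17.5−10) = -0.6000
  sulphur-dioxide contribution → 1.039 μm/a
  chloride contribution → 1.781 μm/a
  total first-year rate 2.82 μm/a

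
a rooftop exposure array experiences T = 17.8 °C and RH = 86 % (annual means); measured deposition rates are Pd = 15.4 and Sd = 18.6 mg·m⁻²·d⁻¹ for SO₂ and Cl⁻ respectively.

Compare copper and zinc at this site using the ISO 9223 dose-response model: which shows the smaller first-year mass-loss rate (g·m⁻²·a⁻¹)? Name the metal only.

zinc

copper: f(T) = -0.080·(T−10) [T>10 °C] = -0.6240
  SO₂ term: 0.0053·15.4^0.26·exp(0.059·86-0.6240) = 0.9239
  Cl⁻ term: 0.01025·18.6^0.27·exp(0.036·86+0.049·17.8) = 1.194
  r_corr = 0.9239 + 1.194 = 2.118 μm/a
  mass loss = 2.118 μm/a × 8.96 g/cm³ = 18.97 g·m⁻²·a⁻¹
zinc: T>10 °C ⇒ hinge -0.071·(17.8−10) = -0.5538
  SO₂ term: 0.0129·15.4^0.44·exp(0.046·86-0.5538) = 1.29
  Cl⁻ term: 0.0175·18.6^0.57·exp(0.008·86+0.085·17.8) = 0.8366
  sum: 1.29 + 0.8366 → r_corr = 2.127 μm/a
  mass loss = 2.127 μm/a × 7.14 g/cm³ = 15.19 g·m⁻²·a⁻¹
Ordering by g·m⁻²·a⁻¹: copper (19) > zinc (15.2)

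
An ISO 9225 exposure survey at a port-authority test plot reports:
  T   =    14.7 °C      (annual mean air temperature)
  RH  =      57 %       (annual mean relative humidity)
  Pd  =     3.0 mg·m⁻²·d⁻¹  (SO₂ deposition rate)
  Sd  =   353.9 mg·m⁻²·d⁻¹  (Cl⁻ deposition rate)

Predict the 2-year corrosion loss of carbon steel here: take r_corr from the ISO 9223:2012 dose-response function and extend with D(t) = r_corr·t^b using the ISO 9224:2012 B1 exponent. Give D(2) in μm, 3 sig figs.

carbon steel: f(T) = -0.054·(T−10) [T>10 °C] = -0.2538
  SO₂ term: 1.77·3.0^0.52·exp(0.02·57-0.2538) = 7.602
  Cl⁻ term: 0.102·353.9^0.62·exp(0.033·57+0.04·14.7) = 45.83
  r_corr = 7.602 + 45.83 = 53.44 μm/a
Long-term exponent b (ISO 9224 Table 2, B1) = 0.523
  D(2) = 53.44 × 2^0.523 = 53.44 × 1.437 = 76.78 μm

D(2) = 76.8 μm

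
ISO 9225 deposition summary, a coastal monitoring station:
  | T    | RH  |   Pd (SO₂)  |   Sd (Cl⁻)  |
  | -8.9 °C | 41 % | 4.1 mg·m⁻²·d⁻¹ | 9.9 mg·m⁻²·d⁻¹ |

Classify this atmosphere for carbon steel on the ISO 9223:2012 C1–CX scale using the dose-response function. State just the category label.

carbon steel: temperature factor f = +0.150·(-18.9) = -2.8350
  sulphur-dioxide contribution → 0.4915 μm/a
  chloride contribution → 1.145 μm/a
  ⇒ r_corr(carbon steel) = 1.637 μm/a
1.64 μm/a falls in (1.3, 25] for carbon steel → category C2

C2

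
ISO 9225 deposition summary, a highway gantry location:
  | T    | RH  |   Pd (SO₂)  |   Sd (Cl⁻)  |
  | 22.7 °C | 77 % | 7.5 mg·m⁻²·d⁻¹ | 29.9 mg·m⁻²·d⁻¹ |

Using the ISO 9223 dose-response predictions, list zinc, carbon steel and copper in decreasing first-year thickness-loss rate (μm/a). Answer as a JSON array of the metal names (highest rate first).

zinc: f(T) = -0.071·(T−10) [T>10 °C] = -0.9017
  Pd branch = 0.0129·Pd^0.44·e^(0.046·RH+f) = 0.4388 μm/a
  Cl⁻ term: 0.0175·29.9^0.57·exp(0.008·77+0.085·22.7) = 1.548
  sum: 0.4388 + 1.548 → r_corr = 1.986 μm/a
carbon steel: temperature factor f = -0.054·(12.7) = -0.6858
  SO₂ term: 1.77·7.5^0.52·exp(0.02·77-0.6858) = 11.86
  Sd branch = 0.102·Sd^0.62·e^(0.033·RH+0.04·T) = 26.39 μm/a
  sum: 11.86 + 26.39 → r_corr = 38.24 μm/a
copper: temperature factor f = -0.080·(12.7) = -1.0160
  Pd branch = 0.0053·Pd^0.26·e^(0.059·RH+f) = 0.3045 μm/a
  Sd branch = 0.01025·Sd^0.27·e^(0.036·RH+0.049·T) = 1.248 μm/a
  r_corr = 0.3045 + 1.248 = 1.552 μm/a
Ordering by μm/a: carbon steel (38.2) > zinc (1.99) > copper (1.55)

["carbon steel", "zinc", "copper"]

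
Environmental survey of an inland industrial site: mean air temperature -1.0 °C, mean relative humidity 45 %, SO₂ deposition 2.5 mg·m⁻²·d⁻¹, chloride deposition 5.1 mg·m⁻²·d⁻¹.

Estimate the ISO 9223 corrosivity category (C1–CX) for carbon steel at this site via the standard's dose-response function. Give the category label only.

C2

carbon steel: temperature factor f = +0.150·(-11.0) = -1.6500
  SO₂ term: 1.77·2.5^0.52·exp(0.02·45-1.6500) = 1.346
  Cl⁻ term: 0.102·5.1^0.62·exp(0.033·45+0.04·-1.0) = 1.188
  r_corr = 1.346 + 1.188 = 2.535 μm/a
Category bounds: 1.3…25 μm/a bracket r_corr ⇒ C2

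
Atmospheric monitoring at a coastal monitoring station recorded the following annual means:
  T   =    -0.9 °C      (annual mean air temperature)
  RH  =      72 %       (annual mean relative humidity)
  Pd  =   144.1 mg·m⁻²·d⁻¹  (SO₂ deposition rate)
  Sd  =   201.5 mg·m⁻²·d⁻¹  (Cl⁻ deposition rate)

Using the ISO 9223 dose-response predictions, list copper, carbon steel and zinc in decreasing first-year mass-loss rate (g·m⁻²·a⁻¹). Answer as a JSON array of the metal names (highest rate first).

["carbon steel", "zinc", "copper"]

copper: f(T) = +0.126·(T−10) [T≤10 °C] = -1.3734
  SO₂ term: 0.0053·144.1^0.26·exp(0.059·72-1.3734) = 0.3419
  Cl⁻ term: 0.01025·201.5^0.27·exp(0.036·72+0.049·-0.9) = 0.5488
  sum: 0.3419 + 0.5488 → r_corr = 0.8907 μm/a
  mass loss = 0.8907 μm/a × 8.96 g/cm³ = 7.981 g·m⁻²·a⁻¹
carbon steel: temperature factor f = +0.150·(-10.9) = -1.6350
  Pd branch = 1.77·Pd^0.52·e^(0.02·RH+f) = 19.31 μm/a
  Cl⁻ term: 0.102·201.5^0.62·exp(0.033·72+0.04·-0.9) = 28.41
  sum: 19.31 + 28.41 → r_corr = 47.72 μm/a
  mass loss = 47.72 μm/a × 7.85 g/cm³ = 374.6 g·m⁻²·a⁻¹
zinc: temperature factor f = +0.038·(-10.9) = -0.4142
  Pd branch = 0.0129·Pd^0.44·e^(0.046·RH+f) = 2.084 μm/a
  Cl⁻ term: 0.0175·201.5^0.57·exp(0.008·72+0.085·-0.9) = 0.5935
  r_corr = 2.084 + 0.5935 = 2.677 μm/a
  mass loss = 2.677 μm/a × 7.14 g/cm³ = 19.12 g·m⁻²·a⁻¹
Ordering by g·m⁻²·a⁻¹: carbon steel (375) > zinc (19.1) > copper (7.98)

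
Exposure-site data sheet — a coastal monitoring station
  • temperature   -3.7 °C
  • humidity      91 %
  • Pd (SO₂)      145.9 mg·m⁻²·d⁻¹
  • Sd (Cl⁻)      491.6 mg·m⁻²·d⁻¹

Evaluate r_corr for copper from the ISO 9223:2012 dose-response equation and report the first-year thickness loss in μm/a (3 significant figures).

copper: f(T) = +0.126·(T−10) [T≤10 °C] = -1.7262
  SO₂ term: 0.0053·145.9^0.26·exp(0.059·91-1.7262) = 0.7396
  Sd branch = 0.01025·Sd^0.27·e^(0.036·RH+0.049·T) = 1.206 μm/a
  r_corr = 0.7396 + 1.206 = 1.946 μm/a

r_corr = 1.95 μm/a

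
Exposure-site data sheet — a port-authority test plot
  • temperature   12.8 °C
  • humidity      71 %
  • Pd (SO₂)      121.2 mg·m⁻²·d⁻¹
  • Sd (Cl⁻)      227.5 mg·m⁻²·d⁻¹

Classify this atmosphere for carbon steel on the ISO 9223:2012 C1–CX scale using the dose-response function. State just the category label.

carbon steel: f(T) = -0.054·(T−10) [T>10 °C] = -0.1512
  SO₂ term: 1.77·121.2^0.52·exp(0.02·71-0.1512) = 76.28
  Sd branch = 0.102·Sd^0.62·e^(0.033·RH+0.04·T) = 51.27 μm/a
  sum: 76.28 + 51.27 → r_corr = 127.6 μm/a
128 μm/a falls in (80, 200] for carbon steel → category C5

C5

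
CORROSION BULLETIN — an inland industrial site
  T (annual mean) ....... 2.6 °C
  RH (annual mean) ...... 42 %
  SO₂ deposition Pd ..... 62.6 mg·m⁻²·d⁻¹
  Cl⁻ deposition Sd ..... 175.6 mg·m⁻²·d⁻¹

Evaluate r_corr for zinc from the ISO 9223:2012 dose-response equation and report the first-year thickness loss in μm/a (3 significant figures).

r_corr = 0.996 μm/a

zinc: f(T) = +0.038·(T−10) [T≤10 °C] = -0.2812
  Pd branch = 0.0129·Pd^0.44·e^(0.046·RH+f) = 0.415 μm/a
  Cl⁻ term: 0.0175·175.6^0.57·exp(0.008·42+0.085·2.6) = 0.5812
  sum: 0.415 + 0.5812 → r_corr = 0.9962 μm/a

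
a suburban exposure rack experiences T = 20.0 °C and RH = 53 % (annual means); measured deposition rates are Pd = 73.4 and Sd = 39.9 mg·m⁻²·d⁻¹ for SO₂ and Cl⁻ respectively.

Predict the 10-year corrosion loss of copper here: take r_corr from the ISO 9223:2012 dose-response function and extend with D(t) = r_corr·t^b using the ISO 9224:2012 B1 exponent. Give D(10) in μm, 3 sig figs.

D(10) = 3.08 μm

copper: T>10 °C ⇒ hinge -0.080·(20.0−10) = -0.8000
  SO₂ term: 0.0053·73.4^0.26·exp(0.059·53-0.8000) = 0.1659
  Cl⁻ term: 0.01025·39.9^0.27·exp(0.036·53+0.049·20.0) = 0.498
  sum: 0.1659 + 0.498 → r_corr = 0.6639 μm/a
Long-term exponent b (ISO 9224 Table 2, B1) = 0.667
  D(10) = 0.6639 × 10^0.667 = 0.6639 × 4.645 = 3.084 μm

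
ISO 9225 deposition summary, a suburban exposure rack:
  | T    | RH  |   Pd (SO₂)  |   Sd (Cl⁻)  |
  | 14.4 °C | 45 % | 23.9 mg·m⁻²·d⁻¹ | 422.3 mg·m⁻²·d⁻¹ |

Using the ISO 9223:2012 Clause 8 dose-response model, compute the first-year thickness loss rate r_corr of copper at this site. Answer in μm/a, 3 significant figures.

r_corr = 0.658 μm/a

copper: f(T) = -0.080·(T−10) [T>10 °C] = -0.3520
  SO₂ term: 0.0053·23.9^0.26·exp(0.059·45-0.3520) = 0.121
  Sd branch = 0.01025·Sd^0.27·e^(0.036·RH+0.049·T) = 0.5366 μm/a
  r_corr = 0.121 + 0.5366 = 0.6576 μm/a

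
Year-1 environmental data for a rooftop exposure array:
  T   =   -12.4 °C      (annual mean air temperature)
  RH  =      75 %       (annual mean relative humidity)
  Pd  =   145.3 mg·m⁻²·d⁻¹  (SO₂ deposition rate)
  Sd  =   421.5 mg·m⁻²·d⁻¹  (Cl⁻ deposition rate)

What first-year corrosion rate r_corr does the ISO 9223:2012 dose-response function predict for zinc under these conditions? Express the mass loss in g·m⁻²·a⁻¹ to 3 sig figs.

r_corr = 13.6 g·m⁻²·a⁻¹

zinc: temperature factor f = +0.038·(-22.4) = -0.8512
  sulphur-dioxide contribution → 1.551 μm/a
  chloride contribution → 0.3483 μm/a
  ⇒ r_corr(zinc) = 1.899 μm/a
Convert to mass loss: 1.899 μm/a × 7.14 g/cm³ = 13.56 g·m⁻²·a⁻¹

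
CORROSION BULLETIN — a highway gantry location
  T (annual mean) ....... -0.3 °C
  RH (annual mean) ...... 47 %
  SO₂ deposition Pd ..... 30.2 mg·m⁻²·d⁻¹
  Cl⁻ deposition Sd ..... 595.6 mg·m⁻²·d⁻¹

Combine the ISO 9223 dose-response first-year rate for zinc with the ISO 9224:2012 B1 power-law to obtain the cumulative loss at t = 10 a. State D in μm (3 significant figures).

D(10) = 8.37 μm

zinc: T≤10 °C ⇒ hinge +0.038·(-0.3−10) = -0.3914
  sulphur-dioxide contribution → 0.3394 μm/a
  chloride contribution → 0.9484 μm/a
  ⇒ r_corr(zinc) = 1.288 μm/a
Power-law: D(10) = r_corr · 10^0.813
  D(10) = 1.288 × 10^0.813 = 1.288 × 6.501 = 8.372 μm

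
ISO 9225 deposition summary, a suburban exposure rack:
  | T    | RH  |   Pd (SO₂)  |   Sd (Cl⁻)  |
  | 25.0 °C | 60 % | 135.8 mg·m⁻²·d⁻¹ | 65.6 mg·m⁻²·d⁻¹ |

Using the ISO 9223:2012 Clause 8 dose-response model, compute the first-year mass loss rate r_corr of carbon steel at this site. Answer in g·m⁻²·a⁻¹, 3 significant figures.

carbon steel: temperature factor f = -0.054·(15.0) = -0.8100
  sulphur-dioxide contribution → 33.61 μm/a
  chloride contribution → 26.87 μm/a
  ⇒ r_corr(carbon steel) = 60.48 μm/a
Convert to mass loss: 60.48 μm/a × 7.85 g/cm³ = 474.8 g·m⁻²·a⁻¹

r_corr = 475 g·m⁻²·a⁻¹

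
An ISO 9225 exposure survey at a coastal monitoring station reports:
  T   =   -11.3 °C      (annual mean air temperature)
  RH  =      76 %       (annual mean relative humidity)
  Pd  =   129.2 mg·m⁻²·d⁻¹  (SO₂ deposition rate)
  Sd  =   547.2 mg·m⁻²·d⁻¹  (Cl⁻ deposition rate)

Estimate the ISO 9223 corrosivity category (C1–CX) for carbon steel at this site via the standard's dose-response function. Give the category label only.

carbon steel: f(T) = +0.150·(T−10) [T≤10 °C] = -3.1950
  SO₂ term: 1.77·129.2^0.52·exp(0.02·76-3.1950) = 4.153
  Sd branch = 0.102·Sd^0.62·e^(0.033·RH+0.04·T) = 39.73 μm/a
  sum: 4.153 + 39.73 → r_corr = 43.89 μm/a
ISO 9223 Table 2 (carbon steel): 25 < 43.9 ≤ 50 μm/a ⇒ C3

C3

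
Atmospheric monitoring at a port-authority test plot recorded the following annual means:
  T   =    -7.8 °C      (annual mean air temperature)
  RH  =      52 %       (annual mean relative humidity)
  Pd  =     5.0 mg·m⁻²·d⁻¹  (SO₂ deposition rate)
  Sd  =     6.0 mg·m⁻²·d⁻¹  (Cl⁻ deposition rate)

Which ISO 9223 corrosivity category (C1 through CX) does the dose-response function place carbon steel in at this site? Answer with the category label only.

C2

carbon steel: temperature factor f = +0.150·(-17.8) = -2.6700
  sulphur-dioxide contribution → 0.8008 μm/a
  chloride contribution → 1.261 μm/a
  ⇒ r_corr(carbon steel) = 2.062 μm/a
2.06 μm/a falls in (1.3, 25] for carbon steel → category C2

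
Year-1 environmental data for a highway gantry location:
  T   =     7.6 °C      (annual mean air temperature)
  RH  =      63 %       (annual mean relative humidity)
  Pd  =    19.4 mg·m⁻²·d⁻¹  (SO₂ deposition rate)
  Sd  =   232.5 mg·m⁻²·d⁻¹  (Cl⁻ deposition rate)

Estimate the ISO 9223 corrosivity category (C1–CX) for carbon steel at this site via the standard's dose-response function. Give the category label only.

C4

carbon steel: temperature factor f = +0.150·(-2.4) = -0.3600
  Pd branch = 1.77·Pd^0.52·e^(0.02·RH+f) = 20.35 μm/a
  Sd branch = 0.102·Sd^0.62·e^(0.033·RH+0.04·T) = 32.41 μm/a
  sum: 20.35 + 32.41 → r_corr = 52.76 μm/a
Category bounds: 50…80 μm/a bracket r_corr ⇒ C4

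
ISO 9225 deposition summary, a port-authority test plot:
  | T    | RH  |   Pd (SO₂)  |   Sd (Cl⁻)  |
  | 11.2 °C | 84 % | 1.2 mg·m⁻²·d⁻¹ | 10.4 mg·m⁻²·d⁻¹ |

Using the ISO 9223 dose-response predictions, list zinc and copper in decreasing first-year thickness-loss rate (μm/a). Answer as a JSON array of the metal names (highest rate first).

zinc: temperature factor f = -0.071·(1.2) = -0.0852
  SO₂ term: 0.0129·1.2^0.44·exp(0.046·84-0.0852) = 0.6117
  Sd branch = 0.0175·Sd^0.57·e^(0.008·RH+0.085·T) = 0.3373 μm/a
  sum: 0.6117 + 0.3373 → r_corr = 0.949 μm/a
copper: f(T) = -0.080·(T−10) [T>10 °C] = -0.0960
  Pd branch = 0.0053·Pd^0.26·e^(0.059·RH+f) = 0.717 μm/a
  Sd branch = 0.01025·Sd^0.27·e^(0.036·RH+0.049·T) = 0.687 μm/a
  r_corr = 0.717 + 0.687 = 1.404 μm/a
Ordering by μm/a: copper (1.4) > zinc (0.949)

["copper", "zinc"]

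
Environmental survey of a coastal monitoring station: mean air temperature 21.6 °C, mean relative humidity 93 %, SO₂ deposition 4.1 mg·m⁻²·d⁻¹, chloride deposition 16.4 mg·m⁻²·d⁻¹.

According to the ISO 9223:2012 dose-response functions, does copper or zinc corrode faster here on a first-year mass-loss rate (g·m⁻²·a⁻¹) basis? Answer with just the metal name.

copper

copper: T>10 °C ⇒ hinge -0.080·(21.6−10) = -0.9280
  SO₂ term: 0.0053·4.1^0.26·exp(0.059·93-0.9280) = 0.7304
  Cl⁻ term: 0.01025·16.4^0.27·exp(0.036·93+0.049·21.6) = 1.788
  sum: 0.7304 + 1.788 → r_corr = 2.519 μm/a
  mass loss = 2.519 μm/a × 8.96 g/cm³ = 22.57 g·m⁻²·a⁻¹
zinc: T>10 °C ⇒ hinge -0.071·(21.6−10) = -0.8236
  SO₂ term: 0.0129·4.1^0.44·exp(0.046·93-0.8236) = 0.7593
  Cl⁻ term: 0.0175·16.4^0.57·exp(0.008·93+0.085·21.6) = 1.138
  r_corr = 0.7593 + 1.138 = 1.897 μm/a
  mass loss = 1.897 μm/a × 7.14 g/cm³ = 13.54 g·m⁻²·a⁻¹
Ordering by g·m⁻²·a⁻¹: copper (22.6) > zinc (13.5)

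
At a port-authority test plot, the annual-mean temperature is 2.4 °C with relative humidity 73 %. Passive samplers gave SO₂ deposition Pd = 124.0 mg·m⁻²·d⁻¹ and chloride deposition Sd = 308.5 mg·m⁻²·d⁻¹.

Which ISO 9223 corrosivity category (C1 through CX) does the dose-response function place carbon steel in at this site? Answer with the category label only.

C4

carbon steel: temperature factor f = +0.150·(-7.6) = -1.1400
  Pd branch = 1.77·Pd^0.52·e^(0.02·RH+f) = 29.89 μm/a
  Cl⁻ term: 0.102·308.5^0.62·exp(0.033·73+0.04·2.4) = 43.64
  r_corr = 29.89 + 43.64 = 73.53 μm/a
ISO 9223 Table 2 (carbon steel): 50 < 73.5 ≤ 80 μm/a ⇒ C4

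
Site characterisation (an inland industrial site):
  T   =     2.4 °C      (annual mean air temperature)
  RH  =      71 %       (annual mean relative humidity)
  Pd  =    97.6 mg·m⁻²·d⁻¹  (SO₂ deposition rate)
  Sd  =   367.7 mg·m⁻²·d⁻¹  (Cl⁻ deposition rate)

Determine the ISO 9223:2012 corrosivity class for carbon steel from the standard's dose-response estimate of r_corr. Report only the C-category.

C4

carbon steel: f(T) = +0.150·(T−10) [T≤10 °C] = -1.1400
  Pd branch = 1.77·Pd^0.52·e^(0.02·RH+f) = 25.36 μm/a
  Sd branch = 0.102·Sd^0.62·e^(0.033·RH+0.04·T) = 45.55 μm/a
  sum: 25.36 + 45.55 → r_corr = 70.9 μm/a
Category bounds: 50…80 μm/a bracket r_corr ⇒ C4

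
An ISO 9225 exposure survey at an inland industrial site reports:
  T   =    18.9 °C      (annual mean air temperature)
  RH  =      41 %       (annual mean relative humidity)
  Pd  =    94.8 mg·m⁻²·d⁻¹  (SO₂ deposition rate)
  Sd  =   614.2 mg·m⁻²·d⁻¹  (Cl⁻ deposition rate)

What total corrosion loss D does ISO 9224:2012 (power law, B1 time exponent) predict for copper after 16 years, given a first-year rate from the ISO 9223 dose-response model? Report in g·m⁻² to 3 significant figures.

copper: T>10 °C ⇒ hinge -0.080·(18.9−10) = -0.7120
  Pd branch = 0.0053·Pd^0.26·e^(0.059·RH+f) = 0.09541 μm/a
  Sd branch = 0.01025·Sd^0.27·e^(0.036·RH+0.049·T) = 0.6409 μm/a
  sum: 0.09541 + 0.6409 → r_corr = 0.7363 μm/a
Long-term exponent b (ISO 9224 Table 2, B1) = 0.667
  D(16) = 0.7363 × 16^0.667 = 0.7363 × 6.355 = 4.68 μm
  Mass loss = 4.68 μm × 8.96 g/cm³ = 41.93 g·m⁻²

D(16) = 41.9 g·m⁻²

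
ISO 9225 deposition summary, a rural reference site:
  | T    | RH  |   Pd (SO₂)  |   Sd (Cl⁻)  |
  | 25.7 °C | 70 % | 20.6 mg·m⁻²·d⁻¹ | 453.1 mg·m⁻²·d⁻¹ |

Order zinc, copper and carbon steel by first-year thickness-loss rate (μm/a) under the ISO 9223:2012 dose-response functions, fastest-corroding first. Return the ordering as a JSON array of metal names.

["carbon steel", "zinc", "copper"]

zinc: f(T) = -0.071·(T−10) [T>10 °C] = -1.1147
  Pd branch = 0.0129·Pd^0.44·e^(0.046·RH+f) = 0.4009 μm/a
  Sd branch = 0.0175·Sd^0.57·e^(0.008·RH+0.085·T) = 8.892 μm/a
  sum: 0.4009 + 8.892 → r_corr = 9.293 μm/a
copper: T>10 °C ⇒ hinge -0.080·(25.7−10) = -1.2560
  Pd branch = 0.0053·Pd^0.26·e^(0.059·RH+f) = 0.2061 μm/a
  Sd branch = 0.01025·Sd^0.27·e^(0.036·RH+0.049·T) = 2.34 μm/a
  r_corr = 0.2061 + 2.34 = 2.546 μm/a
carbon steel: temperature factor f = -0.054·(15.7) = -0.8478
  Pd branch = 1.77·Pd^0.52·e^(0.02·RH+f) = 14.83 μm/a
  Cl⁻ term: 0.102·453.1^0.62·exp(0.033·70+0.04·25.7) = 127.4
  sum: 14.83 + 127.4 → r_corr = 142.2 μm/a
Ordering by μm/a: carbon steel (142) > zinc (9.29) > copper (2.55)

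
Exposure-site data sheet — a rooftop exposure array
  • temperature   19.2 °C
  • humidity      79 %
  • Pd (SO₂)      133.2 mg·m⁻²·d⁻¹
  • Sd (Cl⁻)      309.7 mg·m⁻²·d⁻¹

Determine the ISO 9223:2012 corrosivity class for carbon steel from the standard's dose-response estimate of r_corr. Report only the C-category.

C5

carbon steel: temperature factor f = -0.054·(9.2) = -0.4968
  sulphur-dioxide contribution → 66.55 μm/a
  chloride contribution → 104.4 μm/a
  total first-year rate 171 μm/a
Category bounds: 80…200 μm/a bracket r_corr ⇒ C5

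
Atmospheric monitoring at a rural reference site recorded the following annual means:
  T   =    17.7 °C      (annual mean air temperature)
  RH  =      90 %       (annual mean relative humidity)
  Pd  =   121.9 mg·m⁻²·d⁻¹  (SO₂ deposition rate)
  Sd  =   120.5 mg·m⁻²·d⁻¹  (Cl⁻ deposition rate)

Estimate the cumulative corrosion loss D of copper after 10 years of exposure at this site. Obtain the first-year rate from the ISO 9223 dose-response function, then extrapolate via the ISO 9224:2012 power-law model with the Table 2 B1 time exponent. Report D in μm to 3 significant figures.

D(10) = 19.9 μm

copper: f(T) = -0.080·(T−10) [T>10 °C] = -0.6160
  SO₂ term: 0.0053·121.9^0.26·exp(0.059·90-0.6160) = 2.019
  Cl⁻ term: 0.01025·120.5^0.27·exp(0.036·90+0.049·17.7) = 2.272
  r_corr = 2.019 + 2.272 = 4.291 μm/a
Long-term exponent b (ISO 9224 Table 2, B1) = 0.667
  D(10) = 4.291 × 10^0.667 = 4.291 × 4.645 = 19.93 μm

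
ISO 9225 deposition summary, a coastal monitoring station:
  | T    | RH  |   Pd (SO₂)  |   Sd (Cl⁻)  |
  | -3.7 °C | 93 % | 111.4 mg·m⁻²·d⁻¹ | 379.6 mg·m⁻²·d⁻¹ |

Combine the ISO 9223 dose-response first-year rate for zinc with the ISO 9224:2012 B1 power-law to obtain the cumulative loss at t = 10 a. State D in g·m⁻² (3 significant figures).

zinc: f(T) = +0.038·(T−10) [T≤10 °C] = -0.5206
  sulphur-dioxide contribution → 4.396 μm/a
  chloride contribution → 0.7939 μm/a
  total first-year rate 5.19 μm/a
Power-law: D(10) = r_corr · 10^0.813
  D(10) = 5.19 × 10^0.813 = 5.19 × 6.501 = 33.74 μm
  Mass loss = 33.74 μm × 7.14 g/cm³ = 240.9 g·m⁻²

D(10) = 241 g·m⁻²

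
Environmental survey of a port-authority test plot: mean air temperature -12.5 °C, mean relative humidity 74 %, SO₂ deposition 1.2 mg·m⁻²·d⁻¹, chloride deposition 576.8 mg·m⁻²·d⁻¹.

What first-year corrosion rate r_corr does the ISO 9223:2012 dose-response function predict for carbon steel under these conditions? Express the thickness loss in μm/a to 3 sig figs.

r_corr = 36.9 μm/a

carbon steel: f(T) = +0.150·(T−10) [T≤10 °C] = -3.3750
  SO₂ term: 1.77·1.2^0.52·exp(0.02·74-3.3750) = 0.2925
  Sd branch = 0.102·Sd^0.62·e^(0.033·RH+0.04·T) = 36.63 μm/a
  sum: 0.2925 + 36.63 → r_corr = 36.92 μm/a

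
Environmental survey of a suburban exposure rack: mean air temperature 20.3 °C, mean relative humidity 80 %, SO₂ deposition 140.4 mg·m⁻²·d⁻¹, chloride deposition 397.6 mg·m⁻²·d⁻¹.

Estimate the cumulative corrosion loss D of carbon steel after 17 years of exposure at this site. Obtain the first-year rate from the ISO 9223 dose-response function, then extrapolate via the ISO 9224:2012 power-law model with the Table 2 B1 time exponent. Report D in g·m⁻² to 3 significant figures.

D(17) = 6.82e+03 g·m⁻²

carbon steel: temperature factor f = -0.054·(10.3) = -0.5562
  SO₂ term: 1.77·140.4^0.52·exp(0.02·80-0.5562) = 65.75
  Sd branch = 0.102·Sd^0.62·e^(0.033·RH+0.04·T) = 131.7 μm/a
  sum: 65.75 + 131.7 → r_corr = 197.4 μm/a
Power-law: D(17) = r_corr · 17^0.523
  D(17) = 197.4 × 17^0.523 = 197.4 × 4.401 = 868.7 μm
  Mass loss = 868.7 μm × 7.85 g/cm³ = 6820 g·m⁻²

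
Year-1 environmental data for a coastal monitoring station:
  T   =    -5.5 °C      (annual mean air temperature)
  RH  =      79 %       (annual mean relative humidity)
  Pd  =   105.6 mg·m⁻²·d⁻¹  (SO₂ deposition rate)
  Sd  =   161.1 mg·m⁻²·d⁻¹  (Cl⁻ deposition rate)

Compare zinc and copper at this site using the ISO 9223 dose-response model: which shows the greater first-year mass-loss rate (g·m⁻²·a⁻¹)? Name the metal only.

zinc

zinc: T≤10 °C ⇒ hinge +0.038·(-5.5−10) = -0.5890
  Pd branch = 0.0129·Pd^0.44·e^(0.046·RH+f) = 2.106 μm/a
  Cl⁻ term: 0.0175·161.1^0.57·exp(0.008·79+0.085·-5.5) = 0.3737
  r_corr = 2.106 + 0.3737 = 2.48 μm/a
  mass loss = 2.48 μm/a × 7.14 g/cm³ = 17.7 g·m⁻²·a⁻¹
copper: temperature factor f = +0.126·(-15.5) = -1.9530
  SO₂ term: 0.0053·105.6^0.26·exp(0.059·79-1.9530) = 0.267
  Cl⁻ term: 0.01025·161.1^0.27·exp(0.036·79+0.049·-5.5) = 0.5306
  sum: 0.267 + 0.5306 → r_corr = 0.7975 μm/a
  mass loss = 0.7975 μm/a × 8.96 g/cm³ = 7.146 g·m⁻²·a⁻¹
Ordering by g·m⁻²·a⁻¹: zinc (17.7) > copper (7.15)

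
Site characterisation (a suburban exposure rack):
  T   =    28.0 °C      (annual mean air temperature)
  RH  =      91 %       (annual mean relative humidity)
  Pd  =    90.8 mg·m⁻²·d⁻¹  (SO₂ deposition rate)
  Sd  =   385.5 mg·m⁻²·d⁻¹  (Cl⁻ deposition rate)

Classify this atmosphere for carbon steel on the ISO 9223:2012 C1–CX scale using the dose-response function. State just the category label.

carbon steel: f(T) = -0.054·(T−10) [T>10 °C] = -0.9720
  sulphur-dioxide contribution → 43.1 μm/a
  chloride contribution → 252.7 μm/a
  ⇒ r_corr(carbon steel) = 295.8 μm/a
ISO 9223 Table 2 (carbon steel): 200 < 296 ≤ 700 μm/a ⇒ CX

CX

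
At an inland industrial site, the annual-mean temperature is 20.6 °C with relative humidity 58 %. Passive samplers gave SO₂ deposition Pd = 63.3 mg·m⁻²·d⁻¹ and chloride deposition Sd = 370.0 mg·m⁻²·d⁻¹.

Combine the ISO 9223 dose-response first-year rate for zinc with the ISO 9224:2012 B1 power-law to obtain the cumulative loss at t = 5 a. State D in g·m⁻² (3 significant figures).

zinc: T>10 °C ⇒ hinge -0.071·(20.6−10) = -0.7526
  sulphur-dioxide contribution → 0.5433 μm/a
  chloride contribution → 4.665 μm/a
  ⇒ r_corr(zinc) = 5.209 μm/a
Power-law: D(5) = r_corr · 5^0.813
  D(5) = 5.209 × 5^0.813 = 5.209 × 3.701 = 19.27 μm
  Mass loss = 19.27 μm × 7.14 g/cm³ = 137.6 g·m⁻²

D(5) = 138 g·m⁻²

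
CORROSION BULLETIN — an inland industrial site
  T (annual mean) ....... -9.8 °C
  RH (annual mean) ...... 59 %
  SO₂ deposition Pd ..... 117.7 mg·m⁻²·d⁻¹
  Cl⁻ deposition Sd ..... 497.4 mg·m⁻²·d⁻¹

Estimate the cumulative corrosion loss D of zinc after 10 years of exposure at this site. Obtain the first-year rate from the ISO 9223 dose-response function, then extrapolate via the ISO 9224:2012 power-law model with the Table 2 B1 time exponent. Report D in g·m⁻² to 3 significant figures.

zinc: f(T) = +0.038·(T−10) [T≤10 °C] = -0.7524
  sulphur-dioxide contribution → 0.7476 μm/a
  chloride contribution → 0.4201 μm/a
  total first-year rate 1.168 μm/a
Power-law: D(10) = r_corr · 10^0.813
  D(10) = 1.168 × 10^0.813 = 1.168 × 6.501 = 7.591 μm
  Mass loss = 7.591 μm × 7.14 g/cm³ = 54.2 g·m⁻²

D(10) = 54.2 g·m⁻²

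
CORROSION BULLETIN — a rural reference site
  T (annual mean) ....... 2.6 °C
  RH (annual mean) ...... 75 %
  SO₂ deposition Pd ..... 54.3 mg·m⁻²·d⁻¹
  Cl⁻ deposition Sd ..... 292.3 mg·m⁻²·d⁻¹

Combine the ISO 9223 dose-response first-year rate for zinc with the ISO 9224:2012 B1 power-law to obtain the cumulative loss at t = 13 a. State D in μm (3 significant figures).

D(13) = 22.5 μm

zinc: T≤10 °C ⇒ hinge +0.038·(2.6−10) = -0.2812
  sulphur-dioxide contribution → 1.779 μm/a
  chloride contribution → 1.012 μm/a
  total first-year rate 2.791 μm/a
ISO 9224: D(t) = r_corr · t^b with b = 0.813 (zinc, B1)
  D(13) = 2.791 × 13^0.813 = 2.791 × 8.047 = 22.46 μm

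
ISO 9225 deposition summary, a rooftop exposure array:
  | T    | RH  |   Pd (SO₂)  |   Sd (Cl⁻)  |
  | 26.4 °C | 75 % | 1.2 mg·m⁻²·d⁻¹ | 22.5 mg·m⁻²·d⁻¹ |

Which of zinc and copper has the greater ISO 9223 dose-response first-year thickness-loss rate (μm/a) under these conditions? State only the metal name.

zinc

zinc: f(T) = -0.071·(T−10) [T>10 °C] = -1.1644
  SO₂ term: 0.0129·1.2^0.44·exp(0.046·75-1.1644) = 0.1374
  Sd branch = 0.0175·Sd^0.57·e^(0.008·RH+0.085·T) = 1.774 μm/a
  r_corr = 0.1374 + 1.774 = 1.911 μm/a
copper: f(T) = -0.080·(T−10) [T>10 °C] = -1.3120
  Pd branch = 0.0053·Pd^0.26·e^(0.059·RH+f) = 0.125 μm/a
  Cl⁻ term: 0.01025·22.5^0.27·exp(0.036·75+0.049·26.4) = 1.289
  r_corr = 0.125 + 1.289 = 1.414 μm/a
Ordering by μm/a: zinc (1.91) > copper (1.41)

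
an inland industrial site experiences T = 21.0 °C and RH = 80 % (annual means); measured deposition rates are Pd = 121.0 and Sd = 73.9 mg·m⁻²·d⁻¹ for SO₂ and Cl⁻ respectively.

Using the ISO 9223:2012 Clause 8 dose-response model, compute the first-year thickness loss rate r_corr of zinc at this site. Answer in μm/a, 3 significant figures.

r_corr = 4.23 μm/a

zinc: T>10 °C ⇒ hinge -0.071·(21.0−10) = -0.7810
  Pd branch = 0.0129·Pd^0.44·e^(0.046·RH+f) = 1.932 μm/a
  Sd branch = 0.0175·Sd^0.57·e^(0.008·RH+0.085·T) = 2.298 μm/a
  sum: 1.932 + 2.298 → r_corr = 4.23 μm/a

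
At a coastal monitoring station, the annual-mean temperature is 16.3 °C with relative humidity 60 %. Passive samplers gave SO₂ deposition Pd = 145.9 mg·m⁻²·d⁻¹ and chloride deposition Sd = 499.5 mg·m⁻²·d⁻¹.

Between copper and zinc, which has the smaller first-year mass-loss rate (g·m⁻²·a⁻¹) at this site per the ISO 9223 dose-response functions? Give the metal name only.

copper: temperature factor f = -0.080·(6.3) = -0.5040
  Pd branch = 0.0053·Pd^0.26·e^(0.059·RH+f) = 0.4031 μm/a
  Cl⁻ term: 0.01025·499.5^0.27·exp(0.036·60+0.049·16.3) = 1.057
  sum: 0.4031 + 1.057 → r_corr = 1.461 μm/a
  mass loss = 1.461 μm/a × 8.96 g/cm³ = 13.09 g·m⁻²·a⁻¹
zinc: f(T) = -0.071·(T−10) [T>10 °C] = -0.4473
  Pd branch = 0.0129·Pd^0.44·e^(0.046·RH+f) = 1.167 μm/a
  Cl⁻ term: 0.0175·499.5^0.57·exp(0.008·60+0.085·16.3) = 3.903
  r_corr = 1.167 + 3.903 = 5.07 μm/a
  mass loss = 5.07 μm/a × 7.14 g/cm³ = 36.2 g·m⁻²·a⁻¹
Ordering by g·m⁻²·a⁻¹: zinc (36.2) > copper (13.1)

copper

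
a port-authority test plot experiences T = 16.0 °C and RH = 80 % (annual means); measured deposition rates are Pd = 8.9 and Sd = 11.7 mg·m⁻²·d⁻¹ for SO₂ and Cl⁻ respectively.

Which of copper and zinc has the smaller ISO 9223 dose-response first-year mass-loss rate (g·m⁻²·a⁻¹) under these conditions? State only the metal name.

copper: temperature factor f = -0.080·(6.0) = -0.4800
  SO₂ term: 0.0053·8.9^0.26·exp(0.059·80-0.4800) = 0.6494
  Cl⁻ term: 0.01025·11.7^0.27·exp(0.036·80+0.049·16.0) = 0.7769
  r_corr = 0.6494 + 0.7769 = 1.426 μm/a
  mass loss = 1.426 μm/a × 8.96 g/cm³ = 12.78 g·m⁻²·a⁻¹
zinc: f(T) = -0.071·(T−10) [T>10 °C] = -0.4260
  SO₂ term: 0.0129·8.9^0.44·exp(0.046·80-0.4260) = 0.874
  Cl⁻ term: 0.0175·11.7^0.57·exp(0.008·80+0.085·16.0) = 0.5254
  r_corr = 0.874 + 0.5254 = 1.399 μm/a
  mass loss = 1.399 μm/a × 7.14 g/cm³ = 9.992 g·m⁻²·a⁻¹
Ordering by g·m⁻²·a⁻¹: copper (12.8) > zinc (9.99)

zinc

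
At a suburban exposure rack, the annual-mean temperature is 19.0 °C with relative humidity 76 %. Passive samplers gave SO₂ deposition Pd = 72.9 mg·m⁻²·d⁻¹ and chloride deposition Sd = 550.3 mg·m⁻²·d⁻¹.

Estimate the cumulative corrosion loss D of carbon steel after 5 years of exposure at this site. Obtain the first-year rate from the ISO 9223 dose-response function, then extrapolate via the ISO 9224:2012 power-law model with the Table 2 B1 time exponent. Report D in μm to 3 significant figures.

D(5) = 418 μm

carbon steel: f(T) = -0.054·(T−10) [T>10 °C] = -0.4860
  sulphur-dioxide contribution → 46.31 μm/a
  chloride contribution → 134 μm/a
  ⇒ r_corr(carbon steel) = 180.3 μm/a
Power-law: D(5) = r_corr · 5^0.523
  D(5) = 180.3 × 5^0.523 = 180.3 × 2.32 = 418.3 μm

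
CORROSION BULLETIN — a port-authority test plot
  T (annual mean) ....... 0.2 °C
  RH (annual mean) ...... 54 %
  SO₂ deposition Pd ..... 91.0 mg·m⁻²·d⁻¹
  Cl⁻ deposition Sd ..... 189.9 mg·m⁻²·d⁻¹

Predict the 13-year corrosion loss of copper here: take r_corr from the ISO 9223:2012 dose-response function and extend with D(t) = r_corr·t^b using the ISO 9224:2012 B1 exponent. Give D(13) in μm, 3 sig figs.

D(13) = 2.32 μm

copper: f(T) = +0.126·(T−10) [T≤10 °C] = -1.2348
  SO₂ term: 0.0053·91.0^0.26·exp(0.059·54-1.2348) = 0.1205
  Cl⁻ term: 0.01025·189.9^0.27·exp(0.036·54+0.049·0.2) = 0.2982
  sum: 0.1205 + 0.2982 → r_corr = 0.4187 μm/a
ISO 9224: D(t) = r_corr · t^b with b = 0.667 (copper, B1)
  D(13) = 0.4187 × 13^0.667 = 0.4187 × 5.534 = 2.317 μm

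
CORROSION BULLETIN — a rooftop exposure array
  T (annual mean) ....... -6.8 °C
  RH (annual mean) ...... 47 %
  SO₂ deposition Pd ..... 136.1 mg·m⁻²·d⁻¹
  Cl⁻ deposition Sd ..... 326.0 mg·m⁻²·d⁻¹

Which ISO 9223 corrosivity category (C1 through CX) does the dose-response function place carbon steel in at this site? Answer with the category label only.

C2

carbon steel: f(T) = +0.150·(T−10) [T≤10 °C] = -2.5200
  sulphur-dioxide contribution → 4.692 μm/a
  chloride contribution → 13.25 μm/a
  ⇒ r_corr(carbon steel) = 17.94 μm/a
ISO 9223 Table 2 (carbon steel): 1.3 < 17.9 ≤ 25 μm/a ⇒ C2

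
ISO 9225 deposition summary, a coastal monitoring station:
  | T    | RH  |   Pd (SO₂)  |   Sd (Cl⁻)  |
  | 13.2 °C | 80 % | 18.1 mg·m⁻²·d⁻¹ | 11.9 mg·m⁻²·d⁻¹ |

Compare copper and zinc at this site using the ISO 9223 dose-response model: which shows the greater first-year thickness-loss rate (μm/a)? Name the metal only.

zinc

copper: temperature factor f = -0.080·(3.2) = -0.2560
  sulphur-dioxide contribution → 0.9772 μm/a
  chloride contribution → 0.6804 μm/a
  ⇒ r_corr(copper) = 1.658 μm/a
zinc: T>10 °C ⇒ hinge -0.071·(13.2−10) = -0.2272
  sulphur-dioxide contribution → 1.457 μm/a
  chloride contribution → 0.4181 μm/a
  total first-year rate 1.875 μm/a
Ordering by μm/a: zinc (1.88) > copper (1.66)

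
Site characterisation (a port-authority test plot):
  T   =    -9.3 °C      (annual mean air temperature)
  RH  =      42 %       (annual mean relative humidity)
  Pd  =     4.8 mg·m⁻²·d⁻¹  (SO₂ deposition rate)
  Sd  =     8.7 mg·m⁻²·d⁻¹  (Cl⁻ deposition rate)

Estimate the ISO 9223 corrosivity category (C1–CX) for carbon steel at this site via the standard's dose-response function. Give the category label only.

carbon steel: f(T) = +0.150·(T−10) [T≤10 °C] = -2.8950
  Pd branch = 1.77·Pd^0.52·e^(0.02·RH+f) = 0.5126 μm/a
  Sd branch = 0.102·Sd^0.62·e^(0.033·RH+0.04·T) = 1.075 μm/a
  sum: 0.5126 + 1.075 → r_corr = 1.588 μm/a
ISO 9223 Table 2 (carbon steel): 1.3 < 1.59 ≤ 25 μm/a ⇒ C2

C2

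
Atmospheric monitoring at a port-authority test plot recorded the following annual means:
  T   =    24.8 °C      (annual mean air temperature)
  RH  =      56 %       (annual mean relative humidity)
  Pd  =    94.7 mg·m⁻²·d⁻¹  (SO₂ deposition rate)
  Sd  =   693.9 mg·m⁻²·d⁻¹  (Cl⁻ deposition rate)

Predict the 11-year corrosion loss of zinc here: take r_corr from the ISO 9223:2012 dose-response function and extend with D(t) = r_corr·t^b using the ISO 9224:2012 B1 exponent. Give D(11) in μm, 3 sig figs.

D(11) = 69.0 μm

zinc: f(T) = -0.071·(T−10) [T>10 °C] = -1.0508
  sulphur-dioxide contribution → 0.4391 μm/a
  chloride contribution → 9.389 μm/a
  total first-year rate 9.828 μm/a
Power-law: D(11) = r_corr · 11^0.813
  D(11) = 9.828 × 11^0.813 = 9.828 × 7.025 = 69.05 μm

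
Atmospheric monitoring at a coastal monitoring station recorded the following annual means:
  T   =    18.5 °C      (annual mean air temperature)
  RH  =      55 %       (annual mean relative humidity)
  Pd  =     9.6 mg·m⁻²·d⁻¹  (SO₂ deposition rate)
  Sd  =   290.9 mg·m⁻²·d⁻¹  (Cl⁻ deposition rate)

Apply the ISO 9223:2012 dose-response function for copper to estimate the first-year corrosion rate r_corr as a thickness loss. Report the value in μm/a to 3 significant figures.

copper: f(T) = -0.080·(T−10) [T>10 °C] = -0.6800
  sulphur-dioxide contribution → 0.1241 μm/a
  chloride contribution → 0.8502 μm/a
  total first-year rate 0.9743 μm/a

r_corr = 0.974 μm/a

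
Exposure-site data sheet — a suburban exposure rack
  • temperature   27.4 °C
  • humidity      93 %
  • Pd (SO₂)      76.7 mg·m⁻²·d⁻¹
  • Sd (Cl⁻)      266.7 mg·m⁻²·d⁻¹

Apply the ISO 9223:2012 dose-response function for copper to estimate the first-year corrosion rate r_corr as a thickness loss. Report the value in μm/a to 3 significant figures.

r_corr = 6.03 μm/a

copper: T>10 °C ⇒ hinge -0.080·(27.4−10) = -1.3920
  Pd branch = 0.0053·Pd^0.26·e^(0.059·RH+f) = 0.9835 μm/a
  Cl⁻ term: 0.01025·266.7^0.27·exp(0.036·93+0.049·27.4) = 5.045
  r_corr = 0.9835 + 5.045 = 6.028 μm/a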